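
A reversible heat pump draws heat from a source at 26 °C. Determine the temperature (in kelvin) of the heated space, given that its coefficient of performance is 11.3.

T_H ≈ 328.2 K

T_C = 26 °C → 26 + 273.15 = 299.15 K.
COP_HP = T_H/(T_H − T_C) ⇒ T_H = T_C·COP_HP/(COP_HP − 1) = 299.15 × 11.3/(11.3 − 1) = 328.2 K.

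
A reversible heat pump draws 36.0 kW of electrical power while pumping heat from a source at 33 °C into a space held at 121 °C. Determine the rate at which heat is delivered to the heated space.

Q̇_H ≈ 161.2 kW

T_H = 121 °C → 121 + 273.15 = 394.15 K.
T_C = 33 °C → 33 + 273.15 = 306.15 K.
The Carnot heat-pump COP is COP_HP = T_H/(T_H − T_C) = 394.15/88.00 = 4.4790.
Q_H = COP_HP · W = 4.4790 × 36.0 = 161.2 kW.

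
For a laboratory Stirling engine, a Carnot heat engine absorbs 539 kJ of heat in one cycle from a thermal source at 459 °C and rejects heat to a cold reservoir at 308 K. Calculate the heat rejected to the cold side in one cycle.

Q_C ≈ 227 kJ

T_H = 459 °C → 459 + 273.15 = 732.15 K.
The Carnot efficiency is η = 1 − T_C/T_H = 1 − 308.00/732.15 = 0.5793.
For a reversible cycle Q_C/Q_H = T_C/T_H, so Q_C = 539 × 308.00/732.15 = 227 kJ.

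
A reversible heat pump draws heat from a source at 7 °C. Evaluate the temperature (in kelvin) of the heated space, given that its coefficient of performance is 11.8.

T_C = 7 °C → 7 + 273.15 = 280.15 K.
COP_HP = T_H/(T_H − T_C) ⇒ T_H = T_C·COP_HP/(COP_HP − 1) = 280.15 × 11.8/(11.8 − 1) = 306.1 K.

T_H ≈ 306.1 K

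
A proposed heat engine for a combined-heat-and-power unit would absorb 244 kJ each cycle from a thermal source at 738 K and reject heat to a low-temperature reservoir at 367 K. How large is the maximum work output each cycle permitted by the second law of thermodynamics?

W_max ≈ 123 kJ

The upper bound on efficiency is η_max = 1 − T_C/T_H = 1 − 367.00/738.00 = 0.5027.
W_max = η_max · Q_H = 0.5027 × 244 = 123 kJ.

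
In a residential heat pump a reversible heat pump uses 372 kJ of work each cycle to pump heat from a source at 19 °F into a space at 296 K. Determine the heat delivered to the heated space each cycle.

Q_H ≈ 3662 kJ

T_C = 19 °F → (19 − 32) × 5/9 = -7.22 °C = 265.93 K.
For a reversible heat pump, COP_HP = T_H/(T_H − T_C) = 296.00/30.07 = 9.8430.
Q_H = COP_HP · W = 9.8430 × 372 = 3662 kJ.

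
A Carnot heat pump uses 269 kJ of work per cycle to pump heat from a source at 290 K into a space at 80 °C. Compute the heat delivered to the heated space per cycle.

Q_H ≈ 1504 kJ

T_H = 80 °C → 80 + 273.15 = 353.15 K.
COP_HP = T_H/(T_H − T_C) = 353.15/63.15 = 5.5922.
Q_H = COP_HP · W = 5.5922 × 269 = 1504 kJ.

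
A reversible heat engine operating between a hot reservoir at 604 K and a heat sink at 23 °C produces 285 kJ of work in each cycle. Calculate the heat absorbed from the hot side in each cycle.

Q_H ≈ 559.2 kJ

T_C = 23 °C → 23 + 273.15 = 296.15 K.
For a reversible engine, η = 1 − T_C/T_H = 1 − 296.15/604.00 = 0.5097.
Q_H = W/η = 285/0.5097 = 559.2 kJ.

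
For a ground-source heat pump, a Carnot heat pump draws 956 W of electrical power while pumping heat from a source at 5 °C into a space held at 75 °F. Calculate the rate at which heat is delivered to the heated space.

T_H = 75 °F → (75 − 32) × 5/9 = 23.89 °C = 297.04 K.
T_C = 5 °C → 5 + 273.15 = 278.15 K.
The Carnot heat-pump COP is COP_HP = T_H/(T_H − T_C) = 297.04/18.89 = 15.7256.
Q_H = COP_HP · W = 15.7256 × 956 = 15030 W.

Q̇_H ≈ 15030 W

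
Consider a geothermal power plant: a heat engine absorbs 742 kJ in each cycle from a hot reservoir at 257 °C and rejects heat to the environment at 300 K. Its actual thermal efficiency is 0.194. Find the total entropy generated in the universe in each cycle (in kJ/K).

ΔS_univ ≈ 0.594 kJ/K

T_H = 257 °C → 257 + 273.15 = 530.15 K.
W = η·Q_H = 0.194 × 742 = 143.9 kJ, so Q_C = Q_H − W = 598.1 kJ.
The hot reservoir loses entropy Q_H/T_H = 742/530.15 = 1.400 kJ/K; the cold reservoir gains Q_C/T_C = 598.1/300.00 = 1.994 kJ/K.
ΔS_univ = −Q_H/T_H + Q_C/T_C = 0.594 kJ/K (> 0, since η = 0.194 < η_Carnot = 0.434).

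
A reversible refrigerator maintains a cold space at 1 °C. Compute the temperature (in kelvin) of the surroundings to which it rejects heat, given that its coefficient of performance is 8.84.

T_C = 1 °C → 1 + 273.15 = 274.15 K.
COP_R = T_C/(T_H − T_C) ⇒ T_H = T_C·(1 + 1/COP_R) = 274.15 × (1 + 1/8.84) = 305 K.

T_H ≈ 305 K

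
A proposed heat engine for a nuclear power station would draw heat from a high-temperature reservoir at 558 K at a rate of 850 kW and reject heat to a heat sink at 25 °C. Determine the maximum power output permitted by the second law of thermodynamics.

T_C = 25 °C → 25 + 273.15 = 298.15 K.
The second-law ceiling is the Carnot efficiency, η_max = 1 − T_C/T_H = 1 − 298.15/558.00 = 0.4657.
W_max = η_max · Q_H = 0.4657 × 850 = 395.8 kW.

Ẇ_max ≈ 395.8 kW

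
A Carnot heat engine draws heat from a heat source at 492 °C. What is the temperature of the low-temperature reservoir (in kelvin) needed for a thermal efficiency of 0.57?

T_C ≈ 329 K

T_H = 492 °C → 492 + 273.15 = 765.15 K.
From η = 1 − T_C/T_H, T_C = T_H·(1 − η) = 765.15 × (1 − 0.57) = 329 K.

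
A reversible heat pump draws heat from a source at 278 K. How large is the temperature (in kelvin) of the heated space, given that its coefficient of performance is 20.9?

T_H ≈ 292.0 K

COP_HP = T_H/(T_H − T_C) ⇒ T_H = T_C·COP_HP/(COP_HP − 1) = 278.00 × 20.9/(20.9 − 1) = 292.0 K.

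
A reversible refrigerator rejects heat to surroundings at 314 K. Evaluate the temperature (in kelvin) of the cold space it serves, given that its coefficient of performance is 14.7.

T_C ≈ 294 K

COP_R = T_C/(T_H − T_C) ⇒ T_C = T_H·COP_R/(1 + COP_R) = 314.00 × 14.7/(1 + 14.7) = 294 K.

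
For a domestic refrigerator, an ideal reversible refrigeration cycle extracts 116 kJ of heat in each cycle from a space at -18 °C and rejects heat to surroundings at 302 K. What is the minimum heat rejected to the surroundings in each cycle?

T_C = -18 °C → -18 + 273.15 = 255.15 K.
For a reversible cycle Q_H/Q_C = T_H/T_C, so Q_H = Q_C·T_H/T_C = 116 × 302.00/255.15 = 137 kJ.

Q_H ≈ 137 kJ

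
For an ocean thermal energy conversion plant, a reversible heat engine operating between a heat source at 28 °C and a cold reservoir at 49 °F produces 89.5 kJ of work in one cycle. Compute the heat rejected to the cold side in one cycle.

Q_C ≈ 1363 kJ

T_H = 28 °C → 28 + 273.15 = 301.15 K.
T_C = 49 °F → (49 − 32) × 5/9 = 9.44 °C = 282.59 K.
Carnot efficiency: η = 1 − T_C/T_H = 1 − 282.59/301.15 = 0.0616.
Since Q_C/Q_H = T_C/T_H and Q_H = W/η, Q_C = W·T_C/(T_H − T_C) = 89.5 × 282.59/18.56 = 1363 kJ.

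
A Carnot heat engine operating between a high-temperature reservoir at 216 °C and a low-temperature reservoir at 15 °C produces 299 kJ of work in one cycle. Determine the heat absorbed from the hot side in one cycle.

T_H = 216 °C → 216 + 273.15 = 489.15 K.
T_C = 15 °C → 15 + 273.15 = 288.15 K.
Since the cycle is reversible, η = 1 − T_C/T_H = 1 − 288.15/489.15 = 0.4109.
Q_H = W/η = 299/0.4109 = 728 kJ.

Q_H ≈ 728 kJ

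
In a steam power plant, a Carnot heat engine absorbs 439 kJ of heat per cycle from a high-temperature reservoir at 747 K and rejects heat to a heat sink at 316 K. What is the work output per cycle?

For a reversible engine, η = 1 − T_C/T_H = 1 − 316.00/747.00 = 0.5770.
W = η·Q_H = 0.5770 × 439 = 253 kJ.

W ≈ 253 kJ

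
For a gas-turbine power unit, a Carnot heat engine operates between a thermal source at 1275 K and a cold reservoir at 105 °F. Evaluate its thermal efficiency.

η ≈ 0.754

T_C = 105 °F → (105 − 32) × 5/9 = 40.56 °C = 313.71 K.
Carnot efficiency: η = 1 − T_C/T_H = 1 − 313.71/1275.00 = 0.754.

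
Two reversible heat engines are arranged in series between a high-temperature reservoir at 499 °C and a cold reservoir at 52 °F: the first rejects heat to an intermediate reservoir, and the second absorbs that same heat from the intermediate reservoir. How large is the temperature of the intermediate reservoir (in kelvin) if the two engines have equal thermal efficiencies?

T_m ≈ 468 K

T_H = 499 °C → 499 + 273.15 = 772.15 K.
T_C = 52 °F → (52 − 32) × 5/9 = 11.11 °C = 284.26 K.
Equal efficiencies require 1 − T_m/T_H = 1 − T_C/T_m, i.e. T_m/T_H = T_C/T_m, so T_m = √(T_H·T_C) = √(772.15 × 284.26) = 468 K.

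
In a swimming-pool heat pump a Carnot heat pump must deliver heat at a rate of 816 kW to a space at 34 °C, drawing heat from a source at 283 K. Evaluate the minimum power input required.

Ẇ_in ≈ 64.2 kW

T_H = 34 °C → 34 + 273.15 = 307.15 K.
For a reversible heat pump, COP_HP = T_H/(T_H − T_C) = 307.15/24.15 = 12.7184.
W = Q_H/COP_HP = 816/12.7184 = 64.2 kW.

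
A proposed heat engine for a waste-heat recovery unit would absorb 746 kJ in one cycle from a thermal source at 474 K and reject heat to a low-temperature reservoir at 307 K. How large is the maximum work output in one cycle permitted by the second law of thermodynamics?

By the Carnot theorem, η_max = 1 − T_C/T_H = 1 − 307.00/474.00 = 0.3523.
W_max = η_max · Q_H = 0.3523 × 746 = 263 kJ.

W_max ≈ 263 kJ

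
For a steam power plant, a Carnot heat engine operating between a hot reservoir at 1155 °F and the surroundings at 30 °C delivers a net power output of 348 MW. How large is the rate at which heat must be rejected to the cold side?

Q̇_C ≈ 177.6 MW

T_H = 1155 °F → (1155 − 32) × 5/9 = 623.89 °C = 897.04 K.
T_C = 30 °C → 30 + 273.15 = 303.15 K.
η_rev = 1 − T_C/T_H = 1 − 303.15/897.04 = 0.6621.
Since Q_C/Q_H = T_C/T_H and Q_H = W/η, Q_C = W·T_C/(T_H − T_C) = 348 × 303.15/593.89 = 177.6 MW.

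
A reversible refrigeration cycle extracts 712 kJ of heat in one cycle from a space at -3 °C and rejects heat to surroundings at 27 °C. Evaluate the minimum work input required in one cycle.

T_H = 27 °C → 27 + 273.15 = 300.15 K.
T_C = -3 °C → -3 + 273.15 = 270.15 K.
Carnot COP: COP_R = T_C/(T_H − T_C) = 270.15/30.00 = 9.0050.
W = Q_C/COP_R = 712/9.0050 = 79.1 kJ.

W_in ≈ 79.1 kJ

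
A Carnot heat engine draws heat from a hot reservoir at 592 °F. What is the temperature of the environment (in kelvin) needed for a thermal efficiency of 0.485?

T_H = 592 °F → (592 − 32) × 5/9 = 311.11 °C = 584.26 K.
From η = 1 − T_C/T_H, T_C = T_H·(1 − η) = 584.26 × (1 − 0.485) = 300.9 K.

T_C ≈ 300.9 K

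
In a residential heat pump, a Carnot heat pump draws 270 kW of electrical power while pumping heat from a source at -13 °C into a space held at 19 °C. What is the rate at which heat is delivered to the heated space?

Q̇_H ≈ 2470 kW

T_H = 19 °C → 19 + 273.15 = 292.15 K.
T_C = -13 °C → -13 + 273.15 = 260.15 K.
For a reversible heat pump, COP_HP = T_H/(T_H − T_C) = 292.15/32.00 = 9.1297.
Q_H = COP_HP · W = 9.1297 × 270 = 2470 kW.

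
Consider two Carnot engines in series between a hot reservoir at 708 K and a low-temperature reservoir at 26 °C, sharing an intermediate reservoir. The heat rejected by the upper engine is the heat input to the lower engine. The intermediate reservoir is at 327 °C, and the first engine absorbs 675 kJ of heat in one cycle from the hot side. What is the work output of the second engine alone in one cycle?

T_C = 26 °C → 26 + 273.15 = 299.15 K.
T_m = 327 °C → 327 + 273.15 = 600.15 K.
Heat entering the second stage: Q_m = Q_H·(T_m/T_H) = 675 × 600.15/708.00 = 572.2 kJ.
Second-stage efficiency η₂ = 1 − T_C/T_m = 1 − 299.15/600.15 = 0.5015, so W₂ = η₂·Q_m = 287.0 kJ.

W₂ ≈ 287.0 kJ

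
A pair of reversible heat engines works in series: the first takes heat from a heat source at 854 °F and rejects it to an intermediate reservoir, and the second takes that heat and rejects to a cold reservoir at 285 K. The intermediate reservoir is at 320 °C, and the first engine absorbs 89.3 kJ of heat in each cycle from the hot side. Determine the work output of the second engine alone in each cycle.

W₂ ≈ 37.71 kJ

T_H = 854 °F → (854 − 32) × 5/9 = 456.67 °C = 729.82 K.
T_m = 320 °C → 320 + 273.15 = 593.15 K.
Heat entering the second stage: Q_m = Q_H·(T_m/T_H) = 89.3 × 593.15/729.82 = 72.58 kJ.
Second-stage efficiency η₂ = 1 − T_C/T_m = 1 − 285.00/593.15 = 0.5195, so W₂ = η₂·Q_m = 37.71 kJ.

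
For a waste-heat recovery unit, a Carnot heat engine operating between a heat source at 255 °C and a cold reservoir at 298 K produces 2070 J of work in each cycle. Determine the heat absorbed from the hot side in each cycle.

Q_H ≈ 4750 J

T_H = 255 °C → 255 + 273.15 = 528.15 K.
Carnot efficiency: η = 1 − T_C/T_H = 1 − 298.00/528.15 = 0.4358.
Q_H = W/η = 2070/0.4358 = 4750 J.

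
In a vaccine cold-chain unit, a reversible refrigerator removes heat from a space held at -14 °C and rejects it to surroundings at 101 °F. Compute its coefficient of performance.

COP_R ≈ 4.95

T_H = 101 °F → (101 − 32) × 5/9 = 38.33 °C = 311.48 K.
T_C = -14 °C → -14 + 273.15 = 259.15 K.
The reversible coefficient of performance is COP_R = T_C/(T_H − T_C) = 259.15/(311.48 − 259.15) = 4.95.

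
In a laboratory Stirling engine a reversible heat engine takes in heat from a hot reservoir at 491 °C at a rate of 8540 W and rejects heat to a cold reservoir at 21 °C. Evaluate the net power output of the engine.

Ẇ ≈ 5253 W

T_H = 491 °C → 491 + 273.15 = 764.15 K.
T_C = 21 °C → 21 + 273.15 = 294.15 K.
Since the cycle is reversible, η = 1 − T_C/T_H = 1 − 294.15/764.15 = 0.6151.
W = η·Q_H = 0.6151 × 8540 = 5253 W.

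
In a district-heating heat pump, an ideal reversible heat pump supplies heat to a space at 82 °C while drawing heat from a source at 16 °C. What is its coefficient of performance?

COP_HP ≈ 5.38

T_H = 82 °C → 82 + 273.15 = 355.15 K.
T_C = 16 °C → 16 + 273.15 = 289.15 K.
COP_HP = T_H/(T_H − T_C) = 355.15/(355.15 − 289.15) = 5.38.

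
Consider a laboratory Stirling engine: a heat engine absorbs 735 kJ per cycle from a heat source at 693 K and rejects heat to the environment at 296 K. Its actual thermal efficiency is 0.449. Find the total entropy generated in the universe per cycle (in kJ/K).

W = η·Q_H = 0.449 × 735 = 330.0 kJ, so Q_C = Q_H − W = 405.0 kJ.
The hot reservoir loses entropy Q_H/T_H = 735/693.00 = 1.061 kJ/K; the cold reservoir gains Q_C/T_C = 405.0/296.00 = 1.368 kJ/K.
ΔS_univ = −Q_H/T_H + Q_C/T_C = 0.308 kJ/K (> 0, since η = 0.449 < η_Carnot = 0.573).

ΔS_univ ≈ 0.308 kJ/K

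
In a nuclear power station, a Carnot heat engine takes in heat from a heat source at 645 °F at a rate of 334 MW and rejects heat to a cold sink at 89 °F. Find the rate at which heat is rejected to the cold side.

Q̇_C ≈ 166 MW

T_H = 645 °F → (645 − 32) × 5/9 = 340.56 °C = 613.71 K.
T_C = 89 °F → (89 − 32) × 5/9 = 31.67 °C = 304.82 K.
For a reversible engine, η = 1 − T_C/T_H = 1 − 304.82/613.71 = 0.5033.
For a reversible cycle Q_C/Q_H = T_C/T_H, so Q_C = 334 × 304.82/613.71 = 166 MW.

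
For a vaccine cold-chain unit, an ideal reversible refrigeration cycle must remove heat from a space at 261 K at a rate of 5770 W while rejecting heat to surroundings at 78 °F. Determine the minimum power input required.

T_H = 78 °F → (78 − 32) × 5/9 = 25.56 °C = 298.71 K.
For a reversible refrigerator, COP_R = T_C/(T_H − T_C) = 261.00/37.71 = 6.9221.
W = Q_C/COP_R = 5770/6.9221 = 834 W.

Ẇ_in ≈ 834 W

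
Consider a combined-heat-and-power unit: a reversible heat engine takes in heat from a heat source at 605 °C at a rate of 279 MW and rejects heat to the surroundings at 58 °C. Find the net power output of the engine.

T_H = 605 °C → 605 + 273.15 = 878.15 K.
T_C = 58 °C → 58 + 273.15 = 331.15 K.
Carnot efficiency: η = 1 − T_C/T_H = 1 − 331.15/878.15 = 0.6229.
W = η·Q_H = 0.6229 × 279 = 174 MW.

Ẇ ≈ 174 MW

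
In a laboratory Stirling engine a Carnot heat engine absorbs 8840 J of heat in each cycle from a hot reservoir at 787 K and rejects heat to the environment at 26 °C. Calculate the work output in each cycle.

W ≈ 5480 J

T_C = 26 °C → 26 + 273.15 = 299.15 K.
Carnot efficiency: η = 1 − T_C/T_H = 1 − 299.15/787.00 = 0.6199.
W = η·Q_H = 0.6199 × 8840 = 5480 J.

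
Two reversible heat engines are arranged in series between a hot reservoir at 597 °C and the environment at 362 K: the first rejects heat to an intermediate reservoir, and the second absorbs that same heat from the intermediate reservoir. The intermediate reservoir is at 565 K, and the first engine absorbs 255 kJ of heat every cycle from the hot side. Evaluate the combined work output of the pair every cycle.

T_H = 597 °C → 597 + 273.15 = 870.15 K.
Two reversible stages in series are equivalent to a single Carnot engine between T_H and T_C, so η_total = 1 − T_C/T_H = 1 − 362.00/870.15 = 0.5840.
W_total = η_total · Q_H = 0.5840 × 255 = 149 kJ.

W_total ≈ 149 kJ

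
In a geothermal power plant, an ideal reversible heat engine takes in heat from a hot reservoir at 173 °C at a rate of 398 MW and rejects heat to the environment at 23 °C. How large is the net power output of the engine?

T_H = 173 °C → 173 + 273.15 = 446.15 K.
T_C = 23 °C → 23 + 273.15 = 296.15 K.
η_rev = 1 − T_C/T_H = 1 − 296.15/446.15 = 0.3362.
W = η·Q_H = 0.3362 × 398 = 133.8 MW.

Ẇ ≈ 133.8 MW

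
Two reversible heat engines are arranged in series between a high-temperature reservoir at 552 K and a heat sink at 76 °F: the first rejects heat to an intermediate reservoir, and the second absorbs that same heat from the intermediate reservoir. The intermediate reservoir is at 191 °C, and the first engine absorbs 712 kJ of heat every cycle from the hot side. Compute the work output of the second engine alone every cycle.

T_C = 76 °F → (76 − 32) × 5/9 = 24.44 °C = 297.59 K.
T_m = 191 °C → 191 + 273.15 = 464.15 K.
Heat entering the second stage: Q_m = Q_H·(T_m/T_H) = 712 × 464.15/552.00 = 598.7 kJ.
Second-stage efficiency η₂ = 1 − T_C/T_m = 1 − 297.59/464.15 = 0.3588, so W₂ = η₂·Q_m = 214.8 kJ.

W₂ ≈ 214.8 kJ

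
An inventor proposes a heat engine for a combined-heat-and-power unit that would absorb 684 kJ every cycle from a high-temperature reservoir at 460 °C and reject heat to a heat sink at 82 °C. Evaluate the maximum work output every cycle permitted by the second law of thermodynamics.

W_max ≈ 353 kJ

T_H = 460 °C → 460 + 273.15 = 733.15 K.
T_C = 82 °C → 82 + 273.15 = 355.15 K.
By the Carnot theorem, η_max = 1 − T_C/T_H = 1 − 355.15/733.15 = 0.5156.
W_max = η_max · Q_H = 0.5156 × 684 = 353 kJ.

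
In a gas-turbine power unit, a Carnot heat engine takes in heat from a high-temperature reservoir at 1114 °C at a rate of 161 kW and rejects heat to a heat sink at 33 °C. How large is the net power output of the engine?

T_H = 1114 °C → 1114 + 273.15 = 1387.15 K.
T_C = 33 °C → 33 + 273.15 = 306.15 K.
Since the cycle is reversible, η = 1 − T_C/T_H = 1 − 306.15/1387.15 = 0.7793.
W = η·Q_H = 0.7793 × 161 = 125.5 kW.

Ẇ ≈ 125.5 kW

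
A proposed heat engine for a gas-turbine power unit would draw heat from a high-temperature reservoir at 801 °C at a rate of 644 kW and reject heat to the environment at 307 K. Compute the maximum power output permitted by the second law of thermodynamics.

T_H = 801 °C → 801 + 273.15 = 1074.15 K.
No engine can exceed the Carnot limit: η_max = 1 − T_C/T_H = 1 − 307.00/1074.15 = 0.7142.
W_max = η_max · Q_H = 0.7142 × 644 = 460 kW.

Ẇ_max ≈ 460 kW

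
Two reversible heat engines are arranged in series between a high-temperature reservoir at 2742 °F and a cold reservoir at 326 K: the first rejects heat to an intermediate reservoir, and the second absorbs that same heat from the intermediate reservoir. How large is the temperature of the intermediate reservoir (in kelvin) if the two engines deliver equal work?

T_H = 2742 °F → (2742 − 32) × 5/9 = 1505.56 °C = 1778.71 K.
For reversible stages Q_m = Q_H·(T_m/T_H). Setting W₁ = Q_H(1 − T_m/T_H) equal to W₂ = Q_m(1 − T_C/T_m) = Q_H·(T_m − T_C)/T_H gives T_H − T_m = T_m − T_C, so T_m = (T_H + T_C)/2 = (1778.71 + 326.00)/2 = 1052 K.

T_m ≈ 1052 K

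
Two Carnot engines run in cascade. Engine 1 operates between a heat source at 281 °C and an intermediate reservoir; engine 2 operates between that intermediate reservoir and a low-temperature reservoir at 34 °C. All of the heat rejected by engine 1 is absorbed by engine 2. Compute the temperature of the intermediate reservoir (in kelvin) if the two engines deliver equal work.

T_m ≈ 430.6 K

T_H = 281 °C → 281 + 273.15 = 554.15 K.
T_C = 34 °C → 34 + 273.15 = 307.15 K.
For reversible stages Q_m = Q_H·(T_m/T_H). Setting W₁ = Q_H(1 − T_m/T_H) equal to W₂ = Q_m(1 − T_C/T_m) = Q_H·(T_m − T_C)/T_H gives T_H − T_m = T_m − T_C, so T_m = (T_H + T_C)/2 = (554.15 + 307.15)/2 = 430.6 K.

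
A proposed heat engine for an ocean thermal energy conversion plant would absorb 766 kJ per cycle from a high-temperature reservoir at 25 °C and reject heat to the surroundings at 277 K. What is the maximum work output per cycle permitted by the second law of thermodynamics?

W_max ≈ 54.3 kJ

T_H = 25 °C → 25 + 273.15 = 298.15 K.
By the Carnot theorem, η_max = 1 − T_C/T_H = 1 − 277.00/298.15 = 0.0709.
W_max = η_max · Q_H = 0.0709 × 766 = 54.3 kJ.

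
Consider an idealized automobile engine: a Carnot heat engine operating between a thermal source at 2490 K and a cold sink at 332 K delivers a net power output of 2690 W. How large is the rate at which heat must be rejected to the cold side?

Q̇_C ≈ 414 W

For a reversible engine, η = 1 − T_C/T_H = 1 − 332.00/2490.00 = 0.8667.
Since Q_C/Q_H = T_C/T_H and Q_H = W/η, Q_C = W·T_C/(T_H − T_C) = 2690 × 332.00/2158.00 = 414 W.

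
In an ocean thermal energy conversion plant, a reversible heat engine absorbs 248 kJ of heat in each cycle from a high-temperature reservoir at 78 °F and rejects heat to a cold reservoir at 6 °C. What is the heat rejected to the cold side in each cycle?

T_H = 78 °F → (78 − 32) × 5/9 = 25.56 °C = 298.71 K.
T_C = 6 °C → 6 + 273.15 = 279.15 K.
The Carnot efficiency is η = 1 − T_C/T_H = 1 − 279.15/298.71 = 0.0655.
For a reversible cycle Q_C/Q_H = T_C/T_H, so Q_C = 248 × 279.15/298.71 = 231.8 kJ.

Q_C ≈ 231.8 kJ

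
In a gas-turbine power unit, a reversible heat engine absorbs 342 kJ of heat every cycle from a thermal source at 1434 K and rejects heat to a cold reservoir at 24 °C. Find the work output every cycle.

T_C = 24 °C → 24 + 273.15 = 297.15 K.
Since the cycle is reversible, η = 1 − T_C/T_H = 1 − 297.15/1434.00 = 0.7928.
W = η·Q_H = 0.7928 × 342 = 271.1 kJ.

W ≈ 271.1 kJ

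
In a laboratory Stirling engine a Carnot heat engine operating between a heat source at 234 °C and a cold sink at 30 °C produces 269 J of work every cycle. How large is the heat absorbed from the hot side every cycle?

T_H = 234 °C → 234 + 273.15 = 507.15 K.
T_C = 30 °C → 30 + 273.15 = 303.15 K.
The Carnot efficiency is η = 1 − T_C/T_H = 1 − 303.15/507.15 = 0.4022.
Q_H = W/η = 269/0.4022 = 669 J.

Q_H ≈ 669 J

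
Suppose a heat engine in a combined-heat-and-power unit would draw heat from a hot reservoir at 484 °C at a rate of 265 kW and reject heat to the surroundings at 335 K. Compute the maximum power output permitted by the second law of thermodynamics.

Ẇ_max ≈ 148 kW

T_H = 484 °C → 484 + 273.15 = 757.15 K.
The second-law ceiling is the Carnot efficiency, η_max = 1 − T_C/T_H = 1 − 335.00/757.15 = 0.5576.
W_max = η_max · Q_H = 0.5576 × 265 = 148 kW.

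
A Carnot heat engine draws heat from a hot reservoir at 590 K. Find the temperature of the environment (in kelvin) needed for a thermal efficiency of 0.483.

T_C ≈ 305 K

From η = 1 − T_C/T_H, T_C = T_H·(1 − η) = 590.00 × (1 − 0.483) = 305 K.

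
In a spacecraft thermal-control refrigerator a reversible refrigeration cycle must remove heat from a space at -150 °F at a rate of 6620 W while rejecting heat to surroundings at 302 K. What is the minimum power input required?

T_C = -150 °F → (-150 − 32) × 5/9 = -101.11 °C = 172.04 K.
For a reversible refrigerator, COP_R = T_C/(T_H − T_C) = 172.04/129.96 = 1.3238.
W = Q_C/COP_R = 6620/1.3238 = 5001 W.

Ẇ_in ≈ 5001 W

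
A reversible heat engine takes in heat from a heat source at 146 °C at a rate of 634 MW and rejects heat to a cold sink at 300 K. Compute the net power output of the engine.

Ẇ ≈ 180 MW

T_H = 146 °C → 146 + 273.15 = 419.15 K.
The Carnot efficiency is η = 1 − T_C/T_H = 1 − 300.00/419.15 = 0.2843.
W = η·Q_H = 0.2843 × 634 = 180 MW.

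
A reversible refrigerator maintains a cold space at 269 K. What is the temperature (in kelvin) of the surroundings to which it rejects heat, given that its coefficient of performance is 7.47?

T_H ≈ 305 K

COP_R = T_C/(T_H − T_C) ⇒ T_H = T_C·(1 + 1/COP_R) = 269.00 × (1 + 1/7.47) = 305 K.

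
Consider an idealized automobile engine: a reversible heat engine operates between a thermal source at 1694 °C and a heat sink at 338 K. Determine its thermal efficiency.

η ≈ 0.828

T_H = 1694 °C → 1694 + 273.15 = 1967.15 K.
Since the cycle is reversible, η = 1 − T_C/T_H = 1 − 338.00/1967.15 = 0.828.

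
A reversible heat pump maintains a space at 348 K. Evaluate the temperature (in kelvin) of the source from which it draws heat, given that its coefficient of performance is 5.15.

T_C ≈ 280.4 K

COP_HP = T_H/(T_H − T_C) ⇒ T_C = T_H·(COP_HP − 1)/COP_HP = 348.00 × (5.15 − 1)/5.15 = 280.4 K.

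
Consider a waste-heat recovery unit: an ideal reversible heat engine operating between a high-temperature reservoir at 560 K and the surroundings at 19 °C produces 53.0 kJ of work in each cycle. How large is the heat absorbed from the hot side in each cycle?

Q_H ≈ 111 kJ

T_C = 19 °C → 19 + 273.15 = 292.15 K.
η_rev = 1 − T_C/T_H = 1 − 292.15/560.00 = 0.4783.
Q_H = W/η = 53.0/0.4783 = 111 kJ.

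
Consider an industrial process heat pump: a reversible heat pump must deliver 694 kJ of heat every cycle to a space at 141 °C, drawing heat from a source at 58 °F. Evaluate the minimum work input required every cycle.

T_H = 141 °C → 141 + 273.15 = 414.15 K.
T_C = 58 °F → (58 − 32) × 5/9 = 14.44 °C = 287.59 K.
The Carnot heat-pump COP is COP_HP = T_H/(T_H − T_C) = 414.15/126.56 = 3.2725.
W = Q_H/COP_HP = 694/3.2725 = 212 kJ.

W_in ≈ 212 kJ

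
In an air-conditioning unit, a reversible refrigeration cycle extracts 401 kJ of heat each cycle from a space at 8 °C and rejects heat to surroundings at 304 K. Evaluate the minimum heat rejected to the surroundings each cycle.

Q_H ≈ 433.6 kJ

T_C = 8 °C → 8 + 273.15 = 281.15 K.
For a reversible cycle Q_H/Q_C = T_H/T_C, so Q_H = Q_C·T_H/T_C = 401 × 304.00/281.15 = 433.6 kJ.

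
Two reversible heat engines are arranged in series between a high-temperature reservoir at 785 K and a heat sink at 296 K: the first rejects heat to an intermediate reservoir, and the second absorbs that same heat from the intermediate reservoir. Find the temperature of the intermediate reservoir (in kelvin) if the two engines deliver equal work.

T_m ≈ 540 K

For reversible stages Q_m = Q_H·(T_m/T_H). Setting W₁ = Q_H(1 − T_m/T_H) equal to W₂ = Q_m(1 − T_C/T_m) = Q_H·(T_m − T_C)/T_H gives T_H − T_m = T_m − T_C, so T_m = (T_H + T_C)/2 = (785.00 + 296.00)/2 = 540 K.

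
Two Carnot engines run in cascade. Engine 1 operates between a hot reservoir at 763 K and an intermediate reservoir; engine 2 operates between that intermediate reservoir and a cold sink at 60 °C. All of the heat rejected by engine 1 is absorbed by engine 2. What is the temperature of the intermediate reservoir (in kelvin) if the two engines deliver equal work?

T_m ≈ 548 K

T_C = 60 °C → 60 + 273.15 = 333.15 K.
For reversible stages Q_m = Q_H·(T_m/T_H). Setting W₁ = Q_H(1 − T_m/T_H) equal to W₂ = Q_m(1 − T_C/T_m) = Q_H·(T_m − T_C)/T_H gives T_H − T_m = T_m − T_C, so T_m = (T_H + T_C)/2 = (763.00 + 333.15)/2 = 548 K.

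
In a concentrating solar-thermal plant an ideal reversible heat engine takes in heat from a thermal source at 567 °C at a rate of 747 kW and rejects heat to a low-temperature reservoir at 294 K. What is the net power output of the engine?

Ẇ ≈ 485.6 kW

T_H = 567 °C → 567 + 273.15 = 840.15 K.
For a reversible engine, η = 1 − T_C/T_H = 1 − 294.00/840.15 = 0.6501.
W = η·Q_H = 0.6501 × 747 = 485.6 kW.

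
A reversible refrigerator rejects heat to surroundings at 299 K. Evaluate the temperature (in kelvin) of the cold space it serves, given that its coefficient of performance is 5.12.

T_C ≈ 250 K

COP_R = T_C/(T_H − T_C) ⇒ T_C = T_H·COP_R/(1 + COP_R) = 299.00 × 5.12/(1 + 5.12) = 250 K.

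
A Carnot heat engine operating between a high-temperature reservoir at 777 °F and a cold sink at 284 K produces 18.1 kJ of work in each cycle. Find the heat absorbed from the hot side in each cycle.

T_H = 777 °F → (777 − 32) × 5/9 = 413.89 °C = 687.04 K.
For a reversible engine, η = 1 − T_C/T_H = 1 − 284.00/687.04 = 0.5866.
Q_H = W/η = 18.1/0.5866 = 30.9 kJ.

Q_H ≈ 30.9 kJ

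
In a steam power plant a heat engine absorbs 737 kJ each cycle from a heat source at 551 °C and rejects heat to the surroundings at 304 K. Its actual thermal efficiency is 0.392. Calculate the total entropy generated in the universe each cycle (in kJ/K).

ΔS_univ ≈ 0.5797 kJ/K

T_H = 551 °C → 551 + 273.15 = 824.15 K.
W = η·Q_H = 0.392 × 737 = 288.9 kJ, so Q_C = Q_H − W = 448.1 kJ.
Entropy balance on the reservoirs: −Q_H/T_H = -0.8943 kJ/K, +Q_C/T_C = 1.474 kJ/K.
ΔS_univ = −Q_H/T_H + Q_C/T_C = 0.5797 kJ/K (> 0, since η = 0.392 < η_Carnot = 0.631).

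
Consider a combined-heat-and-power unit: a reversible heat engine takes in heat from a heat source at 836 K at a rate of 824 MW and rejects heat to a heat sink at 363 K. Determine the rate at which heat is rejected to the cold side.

Q̇_C ≈ 358 MW

Carnot efficiency: η = 1 − T_C/T_H = 1 − 363.00/836.00 = 0.5658.
For a reversible cycle Q_C/Q_H = T_C/T_H, so Q_C = 824 × 363.00/836.00 = 358 MW.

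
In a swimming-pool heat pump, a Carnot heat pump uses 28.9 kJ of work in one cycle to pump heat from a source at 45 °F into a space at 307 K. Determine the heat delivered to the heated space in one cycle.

Q_H ≈ 333 kJ

T_C = 45 °F → (45 − 32) × 5/9 = 7.22 °C = 280.37 K.
COP_HP = T_H/(T_H − T_C) = 307.00/26.63 = 11.5293.
Q_H = COP_HP · W = 11.5293 × 28.9 = 333 kJ.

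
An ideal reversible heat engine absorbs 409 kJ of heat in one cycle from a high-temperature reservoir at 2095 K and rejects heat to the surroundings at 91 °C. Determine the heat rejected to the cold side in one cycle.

T_C = 91 °C → 91 + 273.15 = 364.15 K.
Since the cycle is reversible, η = 1 − T_C/T_H = 1 − 364.15/2095.00 = 0.8262.
For a reversible cycle Q_C/Q_H = T_C/T_H, so Q_C = 409 × 364.15/2095.00 = 71.1 kJ.

Q_C ≈ 71.1 kJ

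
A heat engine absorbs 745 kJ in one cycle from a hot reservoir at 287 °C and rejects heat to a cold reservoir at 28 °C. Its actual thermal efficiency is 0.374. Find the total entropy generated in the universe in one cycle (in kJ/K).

T_H = 287 °C → 287 + 273.15 = 560.15 K.
T_C = 28 °C → 28 + 273.15 = 301.15 K.
W = η·Q_H = 0.374 × 745 = 278.6 kJ, so Q_C = Q_H − W = 466.4 kJ.
Entropy balance on the reservoirs: −Q_H/T_H = -1.330 kJ/K, +Q_C/T_C = 1.549 kJ/K.
ΔS_univ = −Q_H/T_H + Q_C/T_C = 0.2186 kJ/K (> 0, since η = 0.374 < η_Carnot = 0.462).

ΔS_univ ≈ 0.2186 kJ/K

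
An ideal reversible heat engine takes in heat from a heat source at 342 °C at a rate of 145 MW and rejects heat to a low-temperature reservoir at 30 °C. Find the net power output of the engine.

T_H = 342 °C → 342 + 273.15 = 615.15 K.
T_C = 30 °C → 30 + 273.15 = 303.15 K.
Carnot efficiency: η = 1 − T_C/T_H = 1 − 303.15/615.15 = 0.5072.
W = η·Q_H = 0.5072 × 145 = 73.5 MW.

Ẇ ≈ 73.5 MW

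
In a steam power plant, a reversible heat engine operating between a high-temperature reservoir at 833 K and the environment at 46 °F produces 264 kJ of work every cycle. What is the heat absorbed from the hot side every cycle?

Q_H ≈ 398 kJ

T_C = 46 °F → (46 − 32) × 5/9 = 7.78 °C = 280.93 K.
η_rev = 1 − T_C/T_H = 1 − 280.93/833.00 = 0.6628.
Q_H = W/η = 264/0.6628 = 398 kJ.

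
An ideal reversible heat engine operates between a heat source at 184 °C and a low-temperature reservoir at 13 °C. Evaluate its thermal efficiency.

η ≈ 0.3741

T_H = 184 °C → 184 + 273.15 = 457.15 K.
T_C = 13 °C → 13 + 273.15 = 286.15 K.
For a reversible engine, η = 1 − T_C/T_H = 1 − 286.15/457.15 = 0.3741.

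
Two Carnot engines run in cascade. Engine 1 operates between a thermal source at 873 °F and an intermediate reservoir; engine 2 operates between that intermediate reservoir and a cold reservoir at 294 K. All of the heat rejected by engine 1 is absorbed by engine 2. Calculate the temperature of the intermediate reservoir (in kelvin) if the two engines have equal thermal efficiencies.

T_m ≈ 467 K

T_H = 873 °F → (873 − 32) × 5/9 = 467.22 °C = 740.37 K.
Equal efficiencies require 1 − T_m/T_H = 1 − T_C/T_m, i.e. T_m/T_H = T_C/T_m, so T_m = √(T_H·T_C) = √(740.37 × 294.00) = 467 K.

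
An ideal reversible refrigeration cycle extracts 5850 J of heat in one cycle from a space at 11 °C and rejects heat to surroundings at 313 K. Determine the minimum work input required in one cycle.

T_C = 11 °C → 11 + 273.15 = 284.15 K.
For a reversible refrigerator, COP_R = T_C/(T_H − T_C) = 284.15/28.85 = 9.8492.
W = Q_C/COP_R = 5850/9.8492 = 594 J.

W_in ≈ 594 J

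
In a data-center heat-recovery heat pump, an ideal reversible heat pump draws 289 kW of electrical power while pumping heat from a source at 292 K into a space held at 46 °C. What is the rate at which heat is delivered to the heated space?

Q̇_H ≈ 3400 kW

T_H = 46 °C → 46 + 273.15 = 319.15 K.
The Carnot heat-pump COP is COP_HP = T_H/(T_H − T_C) = 319.15/27.15 = 11.7551.
Q_H = COP_HP · W = 11.7551 × 289 = 3400 kW.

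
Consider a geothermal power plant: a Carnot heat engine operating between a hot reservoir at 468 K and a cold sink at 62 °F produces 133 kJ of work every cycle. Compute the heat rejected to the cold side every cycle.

T_C = 62 °F → (62 − 32) × 5/9 = 16.67 °C = 289.82 K.
η_rev = 1 − T_C/T_H = 1 − 289.82/468.00 = 0.3807.
Since Q_C/Q_H = T_C/T_H and Q_H = W/η, Q_C = W·T_C/(T_H − T_C) = 133 × 289.82/178.18 = 216 kJ.

Q_C ≈ 216 kJ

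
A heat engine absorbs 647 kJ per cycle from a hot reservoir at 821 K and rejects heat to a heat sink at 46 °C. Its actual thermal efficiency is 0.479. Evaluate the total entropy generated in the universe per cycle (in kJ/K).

ΔS_univ ≈ 0.268 kJ/K

T_C = 46 °C → 46 + 273.15 = 319.15 K.
W = η·Q_H = 0.479 × 647 = 309.9 kJ, so Q_C = Q_H − W = 337.1 kJ.
Reservoir entropy changes: ΔS_H = −Q_H/T_H = −647/821.00 = -0.7881 kJ/K and ΔS_C = +Q_C/T_C = 337.1/319.15 = 1.056 kJ/K.
ΔS_univ = −Q_H/T_H + Q_C/T_C = 0.268 kJ/K (> 0, since η = 0.479 < η_Carnot = 0.611).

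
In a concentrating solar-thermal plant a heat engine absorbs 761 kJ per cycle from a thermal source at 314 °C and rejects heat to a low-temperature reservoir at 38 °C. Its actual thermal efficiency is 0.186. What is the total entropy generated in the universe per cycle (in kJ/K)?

T_H = 314 °C → 314 + 273.15 = 587.15 K.
T_C = 38 °C → 38 + 273.15 = 311.15 K.
W = η·Q_H = 0.186 × 761 = 141.5 kJ, so Q_C = Q_H − W = 619.5 kJ.
The hot reservoir loses entropy Q_H/T_H = 761/587.15 = 1.296 kJ/K; the cold reservoir gains Q_C/T_C = 619.5/311.15 = 1.991 kJ/K.
ΔS_univ = −Q_H/T_H + Q_C/T_C = 0.695 kJ/K (> 0, since η = 0.186 < η_Carnot = 0.470).

ΔS_univ ≈ 0.695 kJ/K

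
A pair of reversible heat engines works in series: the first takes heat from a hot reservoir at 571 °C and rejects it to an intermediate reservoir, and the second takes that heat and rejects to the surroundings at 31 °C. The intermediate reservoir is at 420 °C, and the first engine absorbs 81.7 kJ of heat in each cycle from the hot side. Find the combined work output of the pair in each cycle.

W_total ≈ 52.26 kJ

T_H = 571 °C → 571 + 273.15 = 844.15 K.
T_C = 31 °C → 31 + 273.15 = 304.15 K.
Two reversible stages in series are equivalent to a single Carnot engine between T_H and T_C, so η_total = 1 − T_C/T_H = 1 − 304.15/844.15 = 0.6397.
W_total = η_total · Q_H = 0.6397 × 81.7 = 52.26 kJ.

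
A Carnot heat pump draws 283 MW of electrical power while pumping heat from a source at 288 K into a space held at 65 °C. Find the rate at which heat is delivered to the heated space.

T_H = 65 °C → 65 + 273.15 = 338.15 K.
Reversible heating COP: COP_HP = T_H/(T_H − T_C) = 338.15/50.15 = 6.7428.
Q_H = COP_HP · W = 6.7428 × 283 = 1910 MW.

Q̇_H ≈ 1910 MW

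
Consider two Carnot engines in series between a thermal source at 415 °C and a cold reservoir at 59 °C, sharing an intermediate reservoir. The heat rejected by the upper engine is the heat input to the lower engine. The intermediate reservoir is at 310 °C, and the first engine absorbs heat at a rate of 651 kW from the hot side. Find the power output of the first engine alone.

T_H = 415 °C → 415 + 273.15 = 688.15 K.
T_C = 59 °C → 59 + 273.15 = 332.15 K.
T_m = 310 °C → 310 + 273.15 = 583.15 K.
First-stage efficiency η₁ = 1 − T_m/T_H = 1 − 583.15/688.15 = 0.1526.
W₁ = η₁·Q_H = 0.1526 × 651 = 99.3 kW.

Ẇ₁ ≈ 99.3 kW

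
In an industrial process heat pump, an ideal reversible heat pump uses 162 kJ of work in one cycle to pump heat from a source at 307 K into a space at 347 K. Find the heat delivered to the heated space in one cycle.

Q_H ≈ 1410 kJ

Reversible heating COP: COP_HP = T_H/(T_H − T_C) = 347.00/40.00 = 8.6750.
Q_H = COP_HP · W = 8.6750 × 162 = 1410 kJ.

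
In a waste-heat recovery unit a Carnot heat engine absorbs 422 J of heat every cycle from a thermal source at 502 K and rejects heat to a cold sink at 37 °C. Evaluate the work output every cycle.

W ≈ 161 J

T_C = 37 °C → 37 + 273.15 = 310.15 K.
Since the cycle is reversible, η = 1 − T_C/T_H = 1 − 310.15/502.00 = 0.3822.
W = η·Q_H = 0.3822 × 422 = 161 J.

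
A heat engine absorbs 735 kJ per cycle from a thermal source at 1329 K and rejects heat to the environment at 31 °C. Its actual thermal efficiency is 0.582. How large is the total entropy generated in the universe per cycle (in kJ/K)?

T_C = 31 °C → 31 + 273.15 = 304.15 K.
W = η·Q_H = 0.582 × 735 = 427.8 kJ, so Q_C = Q_H − W = 307.2 kJ.
Entropy balance on the reservoirs: −Q_H/T_H = -0.5530 kJ/K, +Q_C/T_C = 1.010 kJ/K.
ΔS_univ = −Q_H/T_H + Q_C/T_C = 0.457 kJ/K (> 0, since η = 0.582 < η_Carnot = 0.771).

ΔS_univ ≈ 0.457 kJ/K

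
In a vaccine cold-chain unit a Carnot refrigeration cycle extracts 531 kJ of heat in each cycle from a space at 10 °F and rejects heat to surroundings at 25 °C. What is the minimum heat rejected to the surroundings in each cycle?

Q_H ≈ 607 kJ

T_H = 25 °C → 25 + 273.15 = 298.15 K.
T_C = 10 °F → (10 − 32) × 5/9 = -12.22 °C = 260.93 K.
For a reversible cycle Q_H/Q_C = T_H/T_C, so Q_H = Q_C·T_H/T_C = 531 × 298.15/260.93 = 607 kJ.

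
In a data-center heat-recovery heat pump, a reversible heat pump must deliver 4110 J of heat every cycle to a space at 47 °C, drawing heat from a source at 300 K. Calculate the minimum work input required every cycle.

W_in ≈ 259 J

T_H = 47 °C → 47 + 273.15 = 320.15 K.
The Carnot heat-pump COP is COP_HP = T_H/(T_H − T_C) = 320.15/20.15 = 15.8883.
W = Q_H/COP_HP = 4110/15.8883 = 259 J.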